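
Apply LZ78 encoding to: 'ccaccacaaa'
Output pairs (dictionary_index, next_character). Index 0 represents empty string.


LZ78 encoding steps:
Dictionary: {0: ''}
Step 1: w='' (idx 0), next='c' -> output (0, 'c'), add 'c' as idx 1
Step 2: w='c' (idx 1), next='a' -> output (1, 'a'), add 'ca' as idx 2
Step 3: w='c' (idx 1), next='c' -> output (1, 'c'), add 'cc' as idx 3
Step 4: w='' (idx 0), next='a' -> output (0, 'a'), add 'a' as idx 4
Step 5: w='ca' (idx 2), next='a' -> output (2, 'a'), add 'caa' as idx 5
Step 6: w='a' (idx 4), end of input -> output (4, '')


Encoded: [(0, 'c'), (1, 'a'), (1, 'c'), (0, 'a'), (2, 'a'), (4, '')]


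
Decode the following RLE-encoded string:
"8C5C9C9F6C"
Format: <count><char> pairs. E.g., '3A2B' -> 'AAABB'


Expanding each <count><char> pair:
  8C -> 'CCCCCCCC'
  5C -> 'CCCCC'
  9C -> 'CCCCCCCCC'
  9F -> 'FFFFFFFFF'
  6C -> 'CCCCCC'

Decoded = CCCCCCCCCCCCCCCCCCCCCCFFFFFFFFFCCCCCC


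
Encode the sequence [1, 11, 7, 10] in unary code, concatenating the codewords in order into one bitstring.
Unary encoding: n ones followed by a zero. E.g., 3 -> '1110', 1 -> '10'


Encode each number as n ones followed by a terminating 0:
  1 -> 10 (2 bits)
  11 -> 111111111110 (12 bits)
  7 -> 11111110 (8 bits)
  10 -> 11111111110 (11 bits)
Total length = 2 + 12 + 8 + 11 = 33 bits.

Unary([1, 11, 7, 10]) = 101111111111101111111011111111110 (33 bits)


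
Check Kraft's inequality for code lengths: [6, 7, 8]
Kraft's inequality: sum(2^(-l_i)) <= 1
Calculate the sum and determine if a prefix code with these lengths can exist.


Sum = 2^(-6) + 2^(-7) + 2^(-8)
    = 0.015625 + 0.0078125 + 0.00390625
    = 7/256 = 0.02734375
Since 0.02734375 <= 1, Kraft's inequality IS satisfied.
A prefix code with these lengths CAN exist.

Kraft sum = 0.02734375. Satisfied.


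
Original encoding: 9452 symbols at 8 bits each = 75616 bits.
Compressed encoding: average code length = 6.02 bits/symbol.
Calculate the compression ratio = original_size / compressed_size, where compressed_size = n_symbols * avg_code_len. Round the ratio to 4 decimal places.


original_size = n_symbols * orig_bits = 9452 * 8 = 75616 bits
compressed_size = n_symbols * avg_code_len = 9452 * 6.02 = 56901.04 bits
ratio = original_size / compressed_size = 75616 / 56901.04 = 1.3289

Compression ratio = 1.3289


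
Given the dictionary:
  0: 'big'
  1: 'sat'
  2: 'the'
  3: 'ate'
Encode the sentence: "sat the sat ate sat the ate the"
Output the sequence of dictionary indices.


Look up each word in the dictionary:
  'sat' -> 1
  'the' -> 2
  'sat' -> 1
  'ate' -> 3
  'sat' -> 1
  'the' -> 2
  'ate' -> 3
  'the' -> 2

Encoded: [1, 2, 1, 3, 1, 2, 3, 2]


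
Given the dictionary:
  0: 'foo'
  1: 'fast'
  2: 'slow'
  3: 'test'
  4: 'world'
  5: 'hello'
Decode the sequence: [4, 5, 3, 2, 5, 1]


Look up each index in the dictionary:
  4 -> 'world'
  5 -> 'hello'
  3 -> 'test'
  2 -> 'slow'
  5 -> 'hello'
  1 -> 'fast'

Decoded: "world hello test slow hello fast"


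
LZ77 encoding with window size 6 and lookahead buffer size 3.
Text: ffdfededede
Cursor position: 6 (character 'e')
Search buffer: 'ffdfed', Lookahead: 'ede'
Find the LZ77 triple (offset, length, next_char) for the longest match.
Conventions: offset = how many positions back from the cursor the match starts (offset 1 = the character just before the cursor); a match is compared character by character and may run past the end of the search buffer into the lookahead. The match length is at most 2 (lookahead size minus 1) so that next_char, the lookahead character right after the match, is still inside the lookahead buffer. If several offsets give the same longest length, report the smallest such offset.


Try each offset into the search buffer:
  offset=1 (pos 5, char 'd'): match length 0
  offset=2 (pos 4, char 'e'): match length 2
  offset=3 (pos 3, char 'f'): match length 0
  offset=4 (pos 2, char 'd'): match length 0
  offset=5 (pos 1, char 'f'): match length 0
  offset=6 (pos 0, char 'f'): match length 0
Longest match has length 2 at offset 2.
next_char = character at position 6 + 2 = 8 -> 'e'

Best match: offset=2, length=2 (matching 'ed' starting at position 4)
LZ77 triple: (2, 2, 'e')


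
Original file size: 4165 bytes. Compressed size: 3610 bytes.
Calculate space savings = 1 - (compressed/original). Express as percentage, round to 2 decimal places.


ratio = compressed/original = 3610/4165 = 0.866747
savings = 1 - ratio = 1 - 0.866747 = 0.133253
as a percentage: 0.133253 * 100 = 13.33%

Space savings = 1 - 3610/4165 = 13.33%


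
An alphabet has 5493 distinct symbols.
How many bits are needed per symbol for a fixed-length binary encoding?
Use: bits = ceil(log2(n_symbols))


log2(5493) = 12.4234
Bracket: 2^12 = 4096 < 5493 <= 2^13 = 8192
So ceil(log2(5493)) = 13

bits = ceil(log2(5493)) = ceil(12.4234) = 13 bits


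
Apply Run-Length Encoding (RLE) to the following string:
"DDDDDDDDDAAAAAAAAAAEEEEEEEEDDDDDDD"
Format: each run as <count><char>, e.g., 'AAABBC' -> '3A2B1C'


Scanning runs left to right:
  i=0: run of 'D' x 9 -> '9D'
  i=9: run of 'A' x 10 -> '10A'
  i=19: run of 'E' x 8 -> '8E'
  i=27: run of 'D' x 7 -> '7D'

RLE = 9D10A8E7D


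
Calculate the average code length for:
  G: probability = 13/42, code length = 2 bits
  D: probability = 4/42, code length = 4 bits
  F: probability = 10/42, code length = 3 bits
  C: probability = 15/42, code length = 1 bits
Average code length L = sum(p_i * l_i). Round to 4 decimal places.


Weighted contributions p_i * l_i:
  G: (13/42) * 2 = 26/42
  D: (4/42) * 4 = 16/42
  F: (10/42) * 3 = 30/42
  C: (15/42) * 1 = 15/42
Sum = (26 + 16 + 30 + 15)/42 = 87/42

L = 87/42 = 2.0714 bits/symbol


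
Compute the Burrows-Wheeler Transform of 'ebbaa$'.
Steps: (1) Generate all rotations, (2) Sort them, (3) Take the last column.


Rotations (sorted):
  0: $ebbaa -> last char: a
  1: a$ebba -> last char: a
  2: aa$ebb -> last char: b
  3: baa$eb -> last char: b
  4: bbaa$e -> last char: e
  5: ebbaa$ -> last char: $


BWT = aabbe$


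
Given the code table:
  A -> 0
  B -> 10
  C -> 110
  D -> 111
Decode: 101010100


Decoding:
10 -> B
10 -> B
10 -> B
10 -> B
0 -> A


Result: BBBBA


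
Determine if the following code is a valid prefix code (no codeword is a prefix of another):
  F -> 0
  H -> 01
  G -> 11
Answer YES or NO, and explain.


Checking each pair (does one codeword prefix another?):
  F='0' vs H='01': prefix -- VIOLATION

NO -- this is NOT a valid prefix code. F (0) is a prefix of H (01).


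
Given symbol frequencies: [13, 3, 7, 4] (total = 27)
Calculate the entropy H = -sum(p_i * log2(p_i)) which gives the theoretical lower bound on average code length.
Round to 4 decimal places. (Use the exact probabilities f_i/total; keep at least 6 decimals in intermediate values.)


Per-symbol terms -p_i * log2(p_i) with p_i = f_i/27:
  p = 13/27 = 0.481481: log2(p) = -1.054448, -p*log2(p) = 0.507697
  p = 3/27 = 0.111111: log2(p) = -3.169925, -p*log2(p) = 0.352214
  p = 7/27 = 0.259259: log2(p) = -1.947533, -p*log2(p) = 0.504916
  p = 4/27 = 0.148148: log2(p) = -2.754888, -p*log2(p) = 0.408131
H = 0.507697 + 0.352214 + 0.504916 + 0.408131 = 1.772958

H = 1.773 bits/symbol


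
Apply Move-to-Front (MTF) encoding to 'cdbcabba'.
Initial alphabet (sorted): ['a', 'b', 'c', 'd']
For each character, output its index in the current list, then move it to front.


MTF encoding:
'c': index 2 in ['a', 'b', 'c', 'd'] -> ['c', 'a', 'b', 'd']
'd': index 3 in ['c', 'a', 'b', 'd'] -> ['d', 'c', 'a', 'b']
'b': index 3 in ['d', 'c', 'a', 'b'] -> ['b', 'd', 'c', 'a']
'c': index 2 in ['b', 'd', 'c', 'a'] -> ['c', 'b', 'd', 'a']
'a': index 3 in ['c', 'b', 'd', 'a'] -> ['a', 'c', 'b', 'd']
'b': index 2 in ['a', 'c', 'b', 'd'] -> ['b', 'a', 'c', 'd']
'b': index 0 in ['b', 'a', 'c', 'd'] -> ['b', 'a', 'c', 'd']
'a': index 1 in ['b', 'a', 'c', 'd'] -> ['a', 'b', 'c', 'd']


Output: [2, 3, 3, 2, 3, 2, 0, 1]


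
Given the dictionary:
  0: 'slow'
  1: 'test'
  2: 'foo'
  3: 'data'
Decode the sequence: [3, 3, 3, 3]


Look up each index in the dictionary:
  3 -> 'data'
  3 -> 'data'
  3 -> 'data'
  3 -> 'data'

Decoded: "data data data data"


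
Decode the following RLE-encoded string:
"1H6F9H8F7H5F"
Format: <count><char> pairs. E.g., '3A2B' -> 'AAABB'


Expanding each <count><char> pair:
  1H -> 'H'
  6F -> 'FFFFFF'
  9H -> 'HHHHHHHHH'
  8F -> 'FFFFFFFF'
  7H -> 'HHHHHHH'
  5F -> 'FFFFF'

Decoded = HFFFFFFHHHHHHHHHFFFFFFFFHHHHHHHFFFFF


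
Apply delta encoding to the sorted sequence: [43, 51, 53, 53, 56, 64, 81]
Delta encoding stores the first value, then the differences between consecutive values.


First value: 43
Deltas:
  51 - 43 = 8
  53 - 51 = 2
  53 - 53 = 0
  56 - 53 = 3
  64 - 56 = 8
  81 - 64 = 17


Delta encoded: [43, 8, 2, 0, 3, 8, 17]


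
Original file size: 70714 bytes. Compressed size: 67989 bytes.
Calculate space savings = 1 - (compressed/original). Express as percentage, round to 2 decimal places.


ratio = compressed/original = 67989/70714 = 0.961464
savings = 1 - ratio = 1 - 0.961464 = 0.038536
as a percentage: 0.038536 * 100 = 3.85%

Space savings = 1 - 67989/70714 = 3.85%


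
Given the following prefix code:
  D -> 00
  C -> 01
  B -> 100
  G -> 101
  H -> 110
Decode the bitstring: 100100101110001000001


Decoding step by step:
Bits 100 -> B
Bits 100 -> B
Bits 101 -> G
Bits 110 -> H
Bits 00 -> D
Bits 100 -> B
Bits 00 -> D
Bits 01 -> C


Decoded message: BBGHDBDC


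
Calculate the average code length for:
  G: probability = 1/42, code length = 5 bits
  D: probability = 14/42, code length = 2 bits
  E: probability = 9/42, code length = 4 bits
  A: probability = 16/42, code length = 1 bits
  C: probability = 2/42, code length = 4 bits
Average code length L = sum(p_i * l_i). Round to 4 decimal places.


Weighted contributions p_i * l_i:
  G: (1/42) * 5 = 5/42
  D: (14/42) * 2 = 28/42
  E: (9/42) * 4 = 36/42
  A: (16/42) * 1 = 16/42
  C: (2/42) * 4 = 8/42
Sum = (5 + 28 + 36 + 16 + 8)/42 = 93/42

L = 93/42 = 2.2143 bits/symbol


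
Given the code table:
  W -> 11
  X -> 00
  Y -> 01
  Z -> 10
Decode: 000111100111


Decoding:
00 -> X
01 -> Y
11 -> W
10 -> Z
01 -> Y
11 -> W


Result: XYWZYW


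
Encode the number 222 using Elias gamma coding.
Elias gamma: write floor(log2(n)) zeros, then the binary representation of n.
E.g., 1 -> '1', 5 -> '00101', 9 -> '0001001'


num_bits = floor(log2(222)) + 1 = 8
leading_zeros = num_bits - 1 = 7
binary(222) = 11011110

Elias gamma(222) = '0000000' + '11011110' = 000000011011110 (15 bits)


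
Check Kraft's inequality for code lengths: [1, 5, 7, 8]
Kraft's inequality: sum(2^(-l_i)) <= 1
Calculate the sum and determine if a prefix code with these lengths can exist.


Sum = 2^(-1) + 2^(-5) + 2^(-7) + 2^(-8)
    = 0.5 + 0.03125 + 0.0078125 + 0.00390625
    = 139/256 = 0.54296875
Since 0.54296875 <= 1, Kraft's inequality IS satisfied.
A prefix code with these lengths CAN exist.

Kraft sum = 0.54296875. Satisfied.


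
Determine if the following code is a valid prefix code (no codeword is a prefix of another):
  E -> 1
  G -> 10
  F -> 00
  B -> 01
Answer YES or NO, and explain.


Checking each pair (does one codeword prefix another?):
  E='1' vs G='10': prefix -- VIOLATION

NO -- this is NOT a valid prefix code. E (1) is a prefix of G (10).


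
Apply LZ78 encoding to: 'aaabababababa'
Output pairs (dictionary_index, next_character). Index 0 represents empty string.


LZ78 encoding steps:
Dictionary: {0: ''}
Step 1: w='' (idx 0), next='a' -> output (0, 'a'), add 'a' as idx 1
Step 2: w='a' (idx 1), next='a' -> output (1, 'a'), add 'aa' as idx 2
Step 3: w='' (idx 0), next='b' -> output (0, 'b'), add 'b' as idx 3
Step 4: w='a' (idx 1), next='b' -> output (1, 'b'), add 'ab' as idx 4
Step 5: w='ab' (idx 4), next='a' -> output (4, 'a'), add 'aba' as idx 5
Step 6: w='b' (idx 3), next='a' -> output (3, 'a'), add 'ba' as idx 6
Step 7: w='ba' (idx 6), end of input -> output (6, '')


Encoded: [(0, 'a'), (1, 'a'), (0, 'b'), (1, 'b'), (4, 'a'), (3, 'a'), (6, '')]


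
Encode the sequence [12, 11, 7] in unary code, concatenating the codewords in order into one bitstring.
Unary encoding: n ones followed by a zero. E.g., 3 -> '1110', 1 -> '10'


Encode each number as n ones followed by a terminating 0:
  12 -> 1111111111110 (13 bits)
  11 -> 111111111110 (12 bits)
  7 -> 11111110 (8 bits)
Total length = 13 + 12 + 8 = 33 bits.

Unary([12, 11, 7]) = 111111111111011111111111011111110 (33 bits)


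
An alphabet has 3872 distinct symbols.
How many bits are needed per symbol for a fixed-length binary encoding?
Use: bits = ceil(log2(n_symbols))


log2(3872) = 11.9189
Bracket: 2^11 = 2048 < 3872 <= 2^12 = 4096
So ceil(log2(3872)) = 12

bits = ceil(log2(3872)) = ceil(11.9189) = 12 bits


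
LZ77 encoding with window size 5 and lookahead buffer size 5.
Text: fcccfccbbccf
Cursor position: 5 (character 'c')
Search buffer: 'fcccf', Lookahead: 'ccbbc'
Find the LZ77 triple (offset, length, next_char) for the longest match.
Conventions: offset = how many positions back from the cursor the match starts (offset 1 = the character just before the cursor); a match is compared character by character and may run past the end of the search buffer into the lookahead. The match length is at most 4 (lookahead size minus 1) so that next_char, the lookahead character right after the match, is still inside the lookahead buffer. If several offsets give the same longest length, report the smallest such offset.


Try each offset into the search buffer:
  offset=1 (pos 4, char 'f'): match length 0
  offset=2 (pos 3, char 'c'): match length 1
  offset=3 (pos 2, char 'c'): match length 2
  offset=4 (pos 1, char 'c'): match length 2
  offset=5 (pos 0, char 'f'): match length 0
Longest match has length 2, found at offsets 3, 4; take the smallest, offset 3.
next_char = character at position 5 + 2 = 7 -> 'b'

Best match: offset=3, length=2 (matching 'cc' starting at position 2)
LZ77 triple: (3, 2, 'b')


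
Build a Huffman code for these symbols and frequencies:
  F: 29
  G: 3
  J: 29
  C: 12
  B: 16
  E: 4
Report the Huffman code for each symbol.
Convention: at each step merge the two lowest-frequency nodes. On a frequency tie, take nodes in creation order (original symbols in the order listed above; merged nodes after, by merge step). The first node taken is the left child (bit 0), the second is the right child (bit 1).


Huffman tree construction:
Step 1: Merge G(3) + E(4) = 7
Step 2: Merge (G+E)(7) + C(12) = 19
Step 3: Merge B(16) + ((G+E)+C)(19) = 35
Step 4: Merge F(29) + J(29) = 58
Step 5: Merge (B+((G+E)+C))(35) + (F+J)(58) = 93
Read each symbol's code off the tree from the root (left child = 0, right child = 1).

Codes:
  F: 10 (length 2)
  G: 0100 (length 4)
  J: 11 (length 2)
  C: 011 (length 3)
  B: 00 (length 2)
  E: 0101 (length 4)
Average code length: 212/93 = 2.2796 bits/symbol


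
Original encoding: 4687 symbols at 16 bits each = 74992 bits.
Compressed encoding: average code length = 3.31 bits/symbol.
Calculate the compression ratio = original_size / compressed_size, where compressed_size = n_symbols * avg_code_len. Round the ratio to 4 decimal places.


original_size = n_symbols * orig_bits = 4687 * 16 = 74992 bits
compressed_size = n_symbols * avg_code_len = 4687 * 3.31 = 15513.97 bits
ratio = original_size / compressed_size = 74992 / 15513.97 = 4.8338

Compression ratio = 4.8338


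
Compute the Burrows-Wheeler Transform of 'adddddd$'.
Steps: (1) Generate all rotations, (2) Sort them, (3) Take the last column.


Rotations (sorted):
  0: $adddddd -> last char: d
  1: adddddd$ -> last char: $
  2: d$addddd -> last char: d
  3: dd$adddd -> last char: d
  4: ddd$addd -> last char: d
  5: dddd$add -> last char: d
  6: ddddd$ad -> last char: d
  7: dddddd$a -> last char: a


BWT = d$ddddda


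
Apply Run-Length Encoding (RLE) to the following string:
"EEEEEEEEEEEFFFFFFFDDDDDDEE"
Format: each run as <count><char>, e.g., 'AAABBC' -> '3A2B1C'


Scanning runs left to right:
  i=0: run of 'E' x 11 -> '11E'
  i=11: run of 'F' x 7 -> '7F'
  i=18: run of 'D' x 6 -> '6D'
  i=24: run of 'E' x 2 -> '2E'

RLE = 11E7F6D2E


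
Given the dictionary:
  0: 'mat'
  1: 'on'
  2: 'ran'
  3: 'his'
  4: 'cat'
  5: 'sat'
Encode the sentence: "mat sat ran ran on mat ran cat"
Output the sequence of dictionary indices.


Look up each word in the dictionary:
  'mat' -> 0
  'sat' -> 5
  'ran' -> 2
  'ran' -> 2
  'on' -> 1
  'mat' -> 0
  'ran' -> 2
  'cat' -> 4

Encoded: [0, 5, 2, 2, 1, 0, 2, 4]


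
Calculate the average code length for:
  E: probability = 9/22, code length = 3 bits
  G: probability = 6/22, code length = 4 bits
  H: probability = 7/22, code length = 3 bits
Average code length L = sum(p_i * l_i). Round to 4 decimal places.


Weighted contributions p_i * l_i:
  E: (9/22) * 3 = 27/22
  G: (6/22) * 4 = 24/22
  H: (7/22) * 3 = 21/22
Sum = (27 + 24 + 21)/22 = 72/22

L = 72/22 = 3.2727 bits/symbol


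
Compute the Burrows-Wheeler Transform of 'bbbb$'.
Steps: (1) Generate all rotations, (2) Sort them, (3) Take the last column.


Rotations (sorted):
  0: $bbbb -> last char: b
  1: b$bbb -> last char: b
  2: bb$bb -> last char: b
  3: bbb$b -> last char: b
  4: bbbb$ -> last char: $


BWT = bbbb$


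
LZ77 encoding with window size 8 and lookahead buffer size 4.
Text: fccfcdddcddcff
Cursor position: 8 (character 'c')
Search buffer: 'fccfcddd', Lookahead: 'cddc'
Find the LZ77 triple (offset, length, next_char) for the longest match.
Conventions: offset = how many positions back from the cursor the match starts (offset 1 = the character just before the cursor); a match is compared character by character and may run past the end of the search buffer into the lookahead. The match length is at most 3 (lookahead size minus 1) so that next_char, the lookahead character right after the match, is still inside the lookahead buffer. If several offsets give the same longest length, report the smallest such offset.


Try each offset into the search buffer:
  offset=1 (pos 7, char 'd'): match length 0
  offset=2 (pos 6, char 'd'): match length 0
  offset=3 (pos 5, char 'd'): match length 0
  offset=4 (pos 4, char 'c'): match length 3
  offset=5 (pos 3, char 'f'): match length 0
  offset=6 (pos 2, char 'c'): match length 1
  offset=7 (pos 1, char 'c'): match length 1
  offset=8 (pos 0, char 'f'): match length 0
Longest match has length 3 at offset 4.
next_char = character at position 8 + 3 = 11 -> 'c'

Best match: offset=4, length=3 (matching 'cdd' starting at position 4)
LZ77 triple: (4, 3, 'c')


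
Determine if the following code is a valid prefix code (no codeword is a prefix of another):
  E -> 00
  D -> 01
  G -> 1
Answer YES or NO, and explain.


Checking each pair (does one codeword prefix another?):
  E='00' vs D='01': no prefix
  E='00' vs G='1': no prefix
  D='01' vs E='00': no prefix
  D='01' vs G='1': no prefix
  G='1' vs E='00': no prefix
  G='1' vs D='01': no prefix
No violation found over all pairs.

YES -- this is a valid prefix code. No codeword is a prefix of any other codeword.


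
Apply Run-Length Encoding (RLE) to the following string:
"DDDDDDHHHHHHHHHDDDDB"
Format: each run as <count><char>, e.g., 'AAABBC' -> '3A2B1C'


Scanning runs left to right:
  i=0: run of 'D' x 6 -> '6D'
  i=6: run of 'H' x 9 -> '9H'
  i=15: run of 'D' x 4 -> '4D'
  i=19: run of 'B' x 1 -> '1B'

RLE = 6D9H4D1B


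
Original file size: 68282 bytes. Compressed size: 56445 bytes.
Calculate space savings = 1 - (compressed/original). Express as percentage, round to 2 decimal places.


ratio = compressed/original = 56445/68282 = 0.826645
savings = 1 - ratio = 1 - 0.826645 = 0.173355
as a percentage: 0.173355 * 100 = 17.34%

Space savings = 1 - 56445/68282 = 17.34%


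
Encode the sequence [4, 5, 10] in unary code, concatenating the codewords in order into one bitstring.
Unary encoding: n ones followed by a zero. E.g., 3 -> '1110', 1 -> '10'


Encode each number as n ones followed by a terminating 0:
  4 -> 11110 (5 bits)
  5 -> 111110 (6 bits)
  10 -> 11111111110 (11 bits)
Total length = 5 + 6 + 11 = 22 bits.

Unary([4, 5, 10]) = 1111011111011111111110 (22 bits)


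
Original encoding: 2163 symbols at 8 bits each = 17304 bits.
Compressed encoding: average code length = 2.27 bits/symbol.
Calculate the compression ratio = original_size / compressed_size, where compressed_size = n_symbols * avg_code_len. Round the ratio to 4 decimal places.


original_size = n_symbols * orig_bits = 2163 * 8 = 17304 bits
compressed_size = n_symbols * avg_code_len = 2163 * 2.27 = 4910.01 bits
ratio = original_size / compressed_size = 17304 / 4910.01 = 3.5242

Compression ratio = 3.5242


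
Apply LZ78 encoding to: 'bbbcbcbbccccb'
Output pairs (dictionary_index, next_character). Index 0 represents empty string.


LZ78 encoding steps:
Dictionary: {0: ''}
Step 1: w='' (idx 0), next='b' -> output (0, 'b'), add 'b' as idx 1
Step 2: w='b' (idx 1), next='b' -> output (1, 'b'), add 'bb' as idx 2
Step 3: w='' (idx 0), next='c' -> output (0, 'c'), add 'c' as idx 3
Step 4: w='b' (idx 1), next='c' -> output (1, 'c'), add 'bc' as idx 4
Step 5: w='bb' (idx 2), next='c' -> output (2, 'c'), add 'bbc' as idx 5
Step 6: w='c' (idx 3), next='c' -> output (3, 'c'), add 'cc' as idx 6
Step 7: w='c' (idx 3), next='b' -> output (3, 'b'), add 'cb' as idx 7


Encoded: [(0, 'b'), (1, 'b'), (0, 'c'), (1, 'c'), (2, 'c'), (3, 'c'), (3, 'b')]


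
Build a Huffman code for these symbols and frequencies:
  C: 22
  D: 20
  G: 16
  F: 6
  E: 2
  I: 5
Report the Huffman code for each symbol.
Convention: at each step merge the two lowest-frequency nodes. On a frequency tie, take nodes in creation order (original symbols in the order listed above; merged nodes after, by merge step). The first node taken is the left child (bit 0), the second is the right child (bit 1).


Huffman tree construction:
Step 1: Merge E(2) + I(5) = 7
Step 2: Merge F(6) + (E+I)(7) = 13
Step 3: Merge (F+(E+I))(13) + G(16) = 29
Step 4: Merge D(20) + C(22) = 42
Step 5: Merge ((F+(E+I))+G)(29) + (D+C)(42) = 71
Read each symbol's code off the tree from the root (left child = 0, right child = 1).

Codes:
  C: 11 (length 2)
  D: 10 (length 2)
  G: 01 (length 2)
  F: 000 (length 3)
  E: 0010 (length 4)
  I: 0011 (length 4)
Average code length: 162/71 = 2.2817 bits/symbol


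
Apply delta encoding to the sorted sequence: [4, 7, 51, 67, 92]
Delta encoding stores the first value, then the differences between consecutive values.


First value: 4
Deltas:
  7 - 4 = 3
  51 - 7 = 44
  67 - 51 = 16
  92 - 67 = 25


Delta encoded: [4, 3, 44, 16, 25]


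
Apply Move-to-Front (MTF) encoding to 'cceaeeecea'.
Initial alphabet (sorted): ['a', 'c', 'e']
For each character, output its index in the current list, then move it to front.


MTF encoding:
'c': index 1 in ['a', 'c', 'e'] -> ['c', 'a', 'e']
'c': index 0 in ['c', 'a', 'e'] -> ['c', 'a', 'e']
'e': index 2 in ['c', 'a', 'e'] -> ['e', 'c', 'a']
'a': index 2 in ['e', 'c', 'a'] -> ['a', 'e', 'c']
'e': index 1 in ['a', 'e', 'c'] -> ['e', 'a', 'c']
'e': index 0 in ['e', 'a', 'c'] -> ['e', 'a', 'c']
'e': index 0 in ['e', 'a', 'c'] -> ['e', 'a', 'c']
'c': index 2 in ['e', 'a', 'c'] -> ['c', 'e', 'a']
'e': index 1 in ['c', 'e', 'a'] -> ['e', 'c', 'a']
'a': index 2 in ['e', 'c', 'a'] -> ['a', 'e', 'c']


Output: [1, 0, 2, 2, 1, 0, 0, 2, 1, 2]


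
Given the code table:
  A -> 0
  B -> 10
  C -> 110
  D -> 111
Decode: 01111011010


Decoding:
0 -> A
111 -> D
10 -> B
110 -> C
10 -> B


Result: ADBCB


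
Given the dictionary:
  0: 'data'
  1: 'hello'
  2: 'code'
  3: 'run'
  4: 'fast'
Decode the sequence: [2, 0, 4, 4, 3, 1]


Look up each index in the dictionary:
  2 -> 'code'
  0 -> 'data'
  4 -> 'fast'
  4 -> 'fast'
  3 -> 'run'
  1 -> 'hello'

Decoded: "code data fast fast run hello"


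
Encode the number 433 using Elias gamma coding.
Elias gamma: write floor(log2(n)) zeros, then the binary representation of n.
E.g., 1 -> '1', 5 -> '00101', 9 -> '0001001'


num_bits = floor(log2(433)) + 1 = 9
leading_zeros = num_bits - 1 = 8
binary(433) = 110110001

Elias gamma(433) = '00000000' + '110110001' = 00000000110110001 (17 bits)


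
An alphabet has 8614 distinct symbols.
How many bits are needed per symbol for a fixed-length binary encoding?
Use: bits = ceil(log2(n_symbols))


log2(8614) = 13.0725
Bracket: 2^13 = 8192 < 8614 <= 2^14 = 16384
So ceil(log2(8614)) = 14

bits = ceil(log2(8614)) = ceil(13.0725) = 14 bits


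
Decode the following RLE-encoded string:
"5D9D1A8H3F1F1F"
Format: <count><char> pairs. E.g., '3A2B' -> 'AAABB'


Expanding each <count><char> pair:
  5D -> 'DDDDD'
  9D -> 'DDDDDDDDD'
  1A -> 'A'
  8H -> 'HHHHHHHH'
  3F -> 'FFF'
  1F -> 'F'
  1F -> 'F'

Decoded = DDDDDDDDDDDDDDAHHHHHHHHFFFFF


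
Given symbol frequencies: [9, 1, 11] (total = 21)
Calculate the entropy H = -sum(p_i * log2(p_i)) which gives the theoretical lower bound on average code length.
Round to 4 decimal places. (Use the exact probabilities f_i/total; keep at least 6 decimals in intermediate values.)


Per-symbol terms -p_i * log2(p_i) with p_i = f_i/21:
  p = 9/21 = 0.428571: log2(p) = -1.222392, -p*log2(p) = 0.523882
  p = 1/21 = 0.047619: log2(p) = -4.392317, -p*log2(p) = 0.209158
  p = 11/21 = 0.523810: log2(p) = -0.932886, -p*log2(p) = 0.488654
H = 0.523882 + 0.209158 + 0.488654 = 1.221694

H = 1.2217 bits/symbol


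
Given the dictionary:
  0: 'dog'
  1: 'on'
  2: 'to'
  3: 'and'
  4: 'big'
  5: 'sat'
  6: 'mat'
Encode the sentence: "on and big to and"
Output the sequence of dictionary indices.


Look up each word in the dictionary:
  'on' -> 1
  'and' -> 3
  'big' -> 4
  'to' -> 2
  'and' -> 3

Encoded: [1, 3, 4, 2, 3]


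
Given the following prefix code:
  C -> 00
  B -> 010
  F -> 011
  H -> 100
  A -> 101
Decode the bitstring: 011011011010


Decoding step by step:
Bits 011 -> F
Bits 011 -> F
Bits 011 -> F
Bits 010 -> B


Decoded message: FFFB


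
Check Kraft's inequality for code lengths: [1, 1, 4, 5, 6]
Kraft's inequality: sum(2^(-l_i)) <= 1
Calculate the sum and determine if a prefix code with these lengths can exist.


Sum = 2^(-1) + 2^(-1) + 2^(-4) + 2^(-5) + 2^(-6)
    = 0.5 + 0.5 + 0.0625 + 0.03125 + 0.015625
    = 71/64 = 1.109375
Since 1.109375 > 1, Kraft's inequality is NOT satisfied.
A prefix code with these lengths CANNOT exist.

Kraft sum = 1.109375. Not satisfied.


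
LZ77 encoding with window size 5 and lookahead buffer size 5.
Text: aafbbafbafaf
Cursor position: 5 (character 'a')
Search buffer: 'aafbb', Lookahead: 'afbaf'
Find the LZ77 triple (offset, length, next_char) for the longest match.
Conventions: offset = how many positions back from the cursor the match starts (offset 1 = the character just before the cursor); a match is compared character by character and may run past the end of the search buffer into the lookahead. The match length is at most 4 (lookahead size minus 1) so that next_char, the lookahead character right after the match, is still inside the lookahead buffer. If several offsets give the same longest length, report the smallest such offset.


Try each offset into the search buffer:
  offset=1 (pos 4, char 'b'): match length 0
  offset=2 (pos 3, char 'b'): match length 0
  offset=3 (pos 2, char 'f'): match length 0
  offset=4 (pos 1, char 'a'): match length 3
  offset=5 (pos 0, char 'a'): match length 1
Longest match has length 3 at offset 4.
next_char = character at position 5 + 3 = 8 -> 'a'

Best match: offset=4, length=3 (matching 'afb' starting at position 1)
LZ77 triple: (4, 3, 'a')


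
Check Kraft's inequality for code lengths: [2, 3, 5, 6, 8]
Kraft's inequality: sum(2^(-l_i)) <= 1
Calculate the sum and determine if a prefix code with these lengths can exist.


Sum = 2^(-2) + 2^(-3) + 2^(-5) + 2^(-6) + 2^(-8)
    = 0.25 + 0.125 + 0.03125 + 0.015625 + 0.00390625
    = 109/256 = 0.42578125
Since 0.42578125 <= 1, Kraft's inequality IS satisfied.
A prefix code with these lengths CAN exist.

Kraft sum = 0.42578125. Satisfied.


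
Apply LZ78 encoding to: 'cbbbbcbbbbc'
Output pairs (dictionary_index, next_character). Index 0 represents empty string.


LZ78 encoding steps:
Dictionary: {0: ''}
Step 1: w='' (idx 0), next='c' -> output (0, 'c'), add 'c' as idx 1
Step 2: w='' (idx 0), next='b' -> output (0, 'b'), add 'b' as idx 2
Step 3: w='b' (idx 2), next='b' -> output (2, 'b'), add 'bb' as idx 3
Step 4: w='b' (idx 2), next='c' -> output (2, 'c'), add 'bc' as idx 4
Step 5: w='bb' (idx 3), next='b' -> output (3, 'b'), add 'bbb' as idx 5
Step 6: w='bc' (idx 4), end of input -> output (4, '')


Encoded: [(0, 'c'), (0, 'b'), (2, 'b'), (2, 'c'), (3, 'b'), (4, '')]


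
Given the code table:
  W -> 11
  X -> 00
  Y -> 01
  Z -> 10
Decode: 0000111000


Decoding:
00 -> X
00 -> X
11 -> W
10 -> Z
00 -> X


Result: XXWZX


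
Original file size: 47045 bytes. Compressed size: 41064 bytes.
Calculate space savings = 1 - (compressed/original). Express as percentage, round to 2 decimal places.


ratio = compressed/original = 41064/47045 = 0.872866
savings = 1 - ratio = 1 - 0.872866 = 0.127134
as a percentage: 0.127134 * 100 = 12.71%

Space savings = 1 - 41064/47045 = 12.71%


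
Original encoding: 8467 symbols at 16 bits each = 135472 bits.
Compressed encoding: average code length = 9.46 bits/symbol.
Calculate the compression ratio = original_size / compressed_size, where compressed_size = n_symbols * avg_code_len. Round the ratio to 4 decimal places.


original_size = n_symbols * orig_bits = 8467 * 16 = 135472 bits
compressed_size = n_symbols * avg_code_len = 8467 * 9.46 = 80097.82 bits
ratio = original_size / compressed_size = 135472 / 80097.82 = 1.6913

Compression ratio = 1.6913


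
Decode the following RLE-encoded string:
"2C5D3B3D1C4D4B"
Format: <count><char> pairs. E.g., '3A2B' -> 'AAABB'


Expanding each <count><char> pair:
  2C -> 'CC'
  5D -> 'DDDDD'
  3B -> 'BBB'
  3D -> 'DDD'
  1C -> 'C'
  4D -> 'DDDD'
  4B -> 'BBBB'

Decoded = CCDDDDDBBBDDDCDDDDBBBB


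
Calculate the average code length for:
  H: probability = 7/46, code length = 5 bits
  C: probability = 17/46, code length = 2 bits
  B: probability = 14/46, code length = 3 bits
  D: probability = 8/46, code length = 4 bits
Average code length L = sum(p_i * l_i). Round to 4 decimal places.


Weighted contributions p_i * l_i:
  H: (7/46) * 5 = 35/46
  C: (17/46) * 2 = 34/46
  B: (14/46) * 3 = 42/46
  D: (8/46) * 4 = 32/46
Sum = (35 + 34 + 42 + 32)/46 = 143/46

L = 143/46 = 3.1087 bits/symbol


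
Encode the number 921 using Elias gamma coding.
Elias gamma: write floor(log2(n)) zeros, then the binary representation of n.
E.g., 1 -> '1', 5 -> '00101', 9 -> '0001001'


num_bits = floor(log2(921)) + 1 = 10
leading_zeros = num_bits - 1 = 9
binary(921) = 1110011001

Elias gamma(921) = '000000000' + '1110011001' = 0000000001110011001 (19 bits)


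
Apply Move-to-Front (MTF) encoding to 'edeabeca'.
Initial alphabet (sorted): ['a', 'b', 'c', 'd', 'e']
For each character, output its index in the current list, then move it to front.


MTF encoding:
'e': index 4 in ['a', 'b', 'c', 'd', 'e'] -> ['e', 'a', 'b', 'c', 'd']
'd': index 4 in ['e', 'a', 'b', 'c', 'd'] -> ['d', 'e', 'a', 'b', 'c']
'e': index 1 in ['d', 'e', 'a', 'b', 'c'] -> ['e', 'd', 'a', 'b', 'c']
'a': index 2 in ['e', 'd', 'a', 'b', 'c'] -> ['a', 'e', 'd', 'b', 'c']
'b': index 3 in ['a', 'e', 'd', 'b', 'c'] -> ['b', 'a', 'e', 'd', 'c']
'e': index 2 in ['b', 'a', 'e', 'd', 'c'] -> ['e', 'b', 'a', 'd', 'c']
'c': index 4 in ['e', 'b', 'a', 'd', 'c'] -> ['c', 'e', 'b', 'a', 'd']
'a': index 3 in ['c', 'e', 'b', 'a', 'd'] -> ['a', 'c', 'e', 'b', 'd']


Output: [4, 4, 1, 2, 3, 2, 4, 3]


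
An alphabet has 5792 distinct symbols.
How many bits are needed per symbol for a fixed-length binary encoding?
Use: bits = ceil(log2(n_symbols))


log2(5792) = 12.4998
Bracket: 2^12 = 4096 < 5792 <= 2^13 = 8192
So ceil(log2(5792)) = 13

bits = ceil(log2(5792)) = ceil(12.4998) = 13 bits


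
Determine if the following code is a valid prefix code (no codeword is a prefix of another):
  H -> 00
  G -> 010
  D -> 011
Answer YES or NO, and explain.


Checking each pair (does one codeword prefix another?):
  H='00' vs G='010': no prefix
  H='00' vs D='011': no prefix
  G='010' vs H='00': no prefix
  G='010' vs D='011': no prefix
  D='011' vs H='00': no prefix
  D='011' vs G='010': no prefix
No violation found over all pairs.

YES -- this is a valid prefix code. No codeword is a prefix of any other codeword.


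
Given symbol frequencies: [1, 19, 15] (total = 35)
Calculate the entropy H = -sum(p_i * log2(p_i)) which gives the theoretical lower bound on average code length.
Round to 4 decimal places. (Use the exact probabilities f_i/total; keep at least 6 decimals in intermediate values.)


Per-symbol terms -p_i * log2(p_i) with p_i = f_i/35:
  p = 1/35 = 0.028571: log2(p) = -5.129283, -p*log2(p) = 0.146551
  p = 19/35 = 0.542857: log2(p) = -0.881356, -p*log2(p) = 0.478450
  p = 15/35 = 0.428571: log2(p) = -1.222392, -p*log2(p) = 0.523882
H = 0.146551 + 0.478450 + 0.523882 = 1.148883

H = 1.1489 bits/symbol


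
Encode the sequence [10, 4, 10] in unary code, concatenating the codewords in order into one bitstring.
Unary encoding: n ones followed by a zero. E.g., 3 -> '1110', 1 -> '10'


Encode each number as n ones followed by a terminating 0:
  10 -> 11111111110 (11 bits)
  4 -> 11110 (5 bits)
  10 -> 11111111110 (11 bits)
Total length = 11 + 5 + 11 = 27 bits.

Unary([10, 4, 10]) = 111111111101111011111111110 (27 bits)


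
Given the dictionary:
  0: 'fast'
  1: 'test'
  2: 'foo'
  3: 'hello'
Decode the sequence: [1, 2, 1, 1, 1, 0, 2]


Look up each index in the dictionary:
  1 -> 'test'
  2 -> 'foo'
  1 -> 'test'
  1 -> 'test'
  1 -> 'test'
  0 -> 'fast'
  2 -> 'foo'

Decoded: "test foo test test test fast foo"


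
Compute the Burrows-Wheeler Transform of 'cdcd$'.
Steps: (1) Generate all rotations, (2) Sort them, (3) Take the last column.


Rotations (sorted):
  0: $cdcd -> last char: d
  1: cd$cd -> last char: d
  2: cdcd$ -> last char: $
  3: d$cdc -> last char: c
  4: dcd$c -> last char: c


BWT = dd$cc


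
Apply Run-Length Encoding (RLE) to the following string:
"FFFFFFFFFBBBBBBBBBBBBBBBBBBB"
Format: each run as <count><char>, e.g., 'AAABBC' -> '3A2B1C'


Scanning runs left to right:
  i=0: run of 'F' x 9 -> '9F'
  i=9: run of 'B' x 19 -> '19B'

RLE = 9F19B


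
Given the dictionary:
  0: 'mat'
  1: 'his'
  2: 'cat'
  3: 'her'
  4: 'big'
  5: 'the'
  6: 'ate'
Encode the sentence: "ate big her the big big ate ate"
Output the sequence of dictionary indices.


Look up each word in the dictionary:
  'ate' -> 6
  'big' -> 4
  'her' -> 3
  'the' -> 5
  'big' -> 4
  'big' -> 4
  'ate' -> 6
  'ate' -> 6

Encoded: [6, 4, 3, 5, 4, 4, 6, 6]


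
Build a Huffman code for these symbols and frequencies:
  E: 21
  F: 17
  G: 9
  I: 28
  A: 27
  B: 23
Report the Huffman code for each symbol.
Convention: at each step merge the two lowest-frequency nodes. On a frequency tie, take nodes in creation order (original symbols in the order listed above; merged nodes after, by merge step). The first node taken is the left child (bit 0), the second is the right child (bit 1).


Huffman tree construction:
Step 1: Merge G(9) + F(17) = 26
Step 2: Merge E(21) + B(23) = 44
Step 3: Merge (G+F)(26) + A(27) = 53
Step 4: Merge I(28) + (E+B)(44) = 72
Step 5: Merge ((G+F)+A)(53) + (I+(E+B))(72) = 125
Read each symbol's code off the tree from the root (left child = 0, right child = 1).

Codes:
  E: 110 (length 3)
  F: 001 (length 3)
  G: 000 (length 3)
  I: 10 (length 2)
  A: 01 (length 2)
  B: 111 (length 3)
Average code length: 320/125 = 2.5600 bits/symbol


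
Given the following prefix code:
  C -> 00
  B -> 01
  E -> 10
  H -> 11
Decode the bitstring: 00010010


Decoding step by step:
Bits 00 -> C
Bits 01 -> B
Bits 00 -> C
Bits 10 -> E


Decoded message: CBCE


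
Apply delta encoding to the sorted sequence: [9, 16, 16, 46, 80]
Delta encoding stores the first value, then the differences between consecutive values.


First value: 9
Deltas:
  16 - 9 = 7
  16 - 16 = 0
  46 - 16 = 30
  80 - 46 = 34


Delta encoded: [9, 7, 0, 30, 34]


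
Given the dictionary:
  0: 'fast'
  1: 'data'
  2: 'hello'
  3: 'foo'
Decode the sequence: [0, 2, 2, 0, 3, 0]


Look up each index in the dictionary:
  0 -> 'fast'
  2 -> 'hello'
  2 -> 'hello'
  0 -> 'fast'
  3 -> 'foo'
  0 -> 'fast'

Decoded: "fast hello hello fast foo fast"


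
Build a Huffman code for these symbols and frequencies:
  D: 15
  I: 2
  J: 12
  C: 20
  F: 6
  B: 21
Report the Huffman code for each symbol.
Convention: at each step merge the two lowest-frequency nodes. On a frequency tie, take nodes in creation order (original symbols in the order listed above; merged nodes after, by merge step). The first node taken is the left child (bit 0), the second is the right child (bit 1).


Huffman tree construction:
Step 1: Merge I(2) + F(6) = 8
Step 2: Merge (I+F)(8) + J(12) = 20
Step 3: Merge D(15) + C(20) = 35
Step 4: Merge ((I+F)+J)(20) + B(21) = 41
Step 5: Merge (D+C)(35) + (((I+F)+J)+B)(41) = 76
Read each symbol's code off the tree from the root (left child = 0, right child = 1).

Codes:
  D: 00 (length 2)
  I: 1000 (length 4)
  J: 101 (length 3)
  C: 01 (length 2)
  F: 1001 (length 4)
  B: 11 (length 2)
Average code length: 180/76 = 2.3684 bits/symbol


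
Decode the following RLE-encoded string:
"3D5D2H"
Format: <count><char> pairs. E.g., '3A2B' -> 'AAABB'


Expanding each <count><char> pair:
  3D -> 'DDD'
  5D -> 'DDDDD'
  2H -> 'HH'

Decoded = DDDDDDDDHH


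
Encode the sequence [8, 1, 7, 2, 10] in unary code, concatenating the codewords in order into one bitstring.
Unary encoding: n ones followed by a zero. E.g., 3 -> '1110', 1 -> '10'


Encode each number as n ones followed by a terminating 0:
  8 -> 111111110 (9 bits)
  1 -> 10 (2 bits)
  7 -> 11111110 (8 bits)
  2 -> 110 (3 bits)
  10 -> 11111111110 (11 bits)
Total length = 9 + 2 + 8 + 3 + 11 = 33 bits.

Unary([8, 1, 7, 2, 10]) = 111111110101111111011011111111110 (33 bits)


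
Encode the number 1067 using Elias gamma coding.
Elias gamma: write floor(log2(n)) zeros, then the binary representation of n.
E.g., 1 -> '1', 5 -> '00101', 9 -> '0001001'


num_bits = floor(log2(1067)) + 1 = 11
leading_zeros = num_bits - 1 = 10
binary(1067) = 10000101011

Elias gamma(1067) = '0000000000' + '10000101011' = 000000000010000101011 (21 bits)


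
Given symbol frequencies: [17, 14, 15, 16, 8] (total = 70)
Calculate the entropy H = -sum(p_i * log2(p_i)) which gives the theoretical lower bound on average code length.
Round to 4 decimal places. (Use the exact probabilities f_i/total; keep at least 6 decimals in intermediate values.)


Per-symbol terms -p_i * log2(p_i) with p_i = f_i/70:
  p = 17/70 = 0.242857: log2(p) = -2.041820, -p*log2(p) = 0.495871
  p = 14/70 = 0.200000: log2(p) = -2.321928, -p*log2(p) = 0.464386
  p = 15/70 = 0.214286: log2(p) = -2.222392, -p*log2(p) = 0.476227
  p = 16/70 = 0.228571: log2(p) = -2.129283, -p*log2(p) = 0.486693
  p = 8/70 = 0.114286: log2(p) = -3.129283, -p*log2(p) = 0.357632
H = 0.495871 + 0.464386 + 0.476227 + 0.486693 + 0.357632 = 2.280809

H = 2.2808 bits/symbol


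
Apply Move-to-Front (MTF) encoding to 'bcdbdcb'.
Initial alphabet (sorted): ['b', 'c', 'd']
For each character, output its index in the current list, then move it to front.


MTF encoding:
'b': index 0 in ['b', 'c', 'd'] -> ['b', 'c', 'd']
'c': index 1 in ['b', 'c', 'd'] -> ['c', 'b', 'd']
'd': index 2 in ['c', 'b', 'd'] -> ['d', 'c', 'b']
'b': index 2 in ['d', 'c', 'b'] -> ['b', 'd', 'c']
'd': index 1 in ['b', 'd', 'c'] -> ['d', 'b', 'c']
'c': index 2 in ['d', 'b', 'c'] -> ['c', 'd', 'b']
'b': index 2 in ['c', 'd', 'b'] -> ['b', 'c', 'd']


Output: [0, 1, 2, 2, 1, 2, 2]


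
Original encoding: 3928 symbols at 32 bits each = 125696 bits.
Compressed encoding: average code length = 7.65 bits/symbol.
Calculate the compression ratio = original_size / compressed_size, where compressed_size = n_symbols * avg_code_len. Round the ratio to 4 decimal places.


original_size = n_symbols * orig_bits = 3928 * 32 = 125696 bits
compressed_size = n_symbols * avg_code_len = 3928 * 7.65 = 30049.2 bits
ratio = original_size / compressed_size = 125696 / 30049.2 = 4.183

Compression ratio = 4.183
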